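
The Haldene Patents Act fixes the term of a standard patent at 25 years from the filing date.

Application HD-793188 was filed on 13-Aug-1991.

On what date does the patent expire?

2016-08-13

Filing date + 25 years → 13 August 2016.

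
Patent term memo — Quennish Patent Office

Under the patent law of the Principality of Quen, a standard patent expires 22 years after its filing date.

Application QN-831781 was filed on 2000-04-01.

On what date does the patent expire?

Filing date + 22 years → 1 April 2022.

April 1, 2022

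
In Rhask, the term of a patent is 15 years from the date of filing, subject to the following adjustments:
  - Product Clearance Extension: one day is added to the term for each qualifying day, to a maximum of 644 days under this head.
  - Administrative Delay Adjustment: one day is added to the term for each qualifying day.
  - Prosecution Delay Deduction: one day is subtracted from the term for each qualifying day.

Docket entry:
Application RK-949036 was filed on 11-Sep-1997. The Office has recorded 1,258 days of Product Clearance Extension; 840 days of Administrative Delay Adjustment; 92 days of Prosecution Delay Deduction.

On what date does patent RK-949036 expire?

Base term: filing date + 15 years → 11 September 2012.
Product Clearance Extension: 1258 days claimed exceeds the 644-day cap, so +644 days → 17 June 2014.
Administrative Delay Adjustment: +840 days → 4 October 2016.
Prosecution Delay Deduction: −92 days → 4 July 2016.

2016-07-04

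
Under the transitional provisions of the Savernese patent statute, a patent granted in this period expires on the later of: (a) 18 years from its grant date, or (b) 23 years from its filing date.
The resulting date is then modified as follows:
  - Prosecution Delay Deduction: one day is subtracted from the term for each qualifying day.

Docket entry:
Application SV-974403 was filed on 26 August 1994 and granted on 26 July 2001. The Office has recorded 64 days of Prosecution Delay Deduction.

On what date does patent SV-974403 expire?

(a) grant + 18 years → 26 July 2019.
(b) filing + 23 years → 26 August 2017.
Later of the two: 26 July 2019.
Prosecution Delay Deduction: −64 days → 23 May 2019.

2019-05-23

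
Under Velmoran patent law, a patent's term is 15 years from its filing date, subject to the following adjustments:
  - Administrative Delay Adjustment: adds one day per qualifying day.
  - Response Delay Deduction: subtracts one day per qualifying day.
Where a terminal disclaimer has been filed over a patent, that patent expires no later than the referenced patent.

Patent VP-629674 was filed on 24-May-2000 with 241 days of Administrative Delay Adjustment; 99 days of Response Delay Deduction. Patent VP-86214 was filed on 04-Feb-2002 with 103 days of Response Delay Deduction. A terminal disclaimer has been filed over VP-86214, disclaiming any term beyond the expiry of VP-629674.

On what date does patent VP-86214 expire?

2015-10-13

Natural term of VP-86214:
  Base: filing + 15 years → 4 February 2017.
  Response Delay Deduction: −103 days → 24 October 2016.
Expiry of referenced patent VP-629674:
  Base: filing + 15 years → 24 May 2015.
  Administrative Delay Adjustment: +241 days → 20 January 2016.
  Response Delay Deduction: −99 days → 13 October 2015.
Terminal disclaimer: VP-86214 expires on the earlier of 24 October 2016 and 13 October 2015.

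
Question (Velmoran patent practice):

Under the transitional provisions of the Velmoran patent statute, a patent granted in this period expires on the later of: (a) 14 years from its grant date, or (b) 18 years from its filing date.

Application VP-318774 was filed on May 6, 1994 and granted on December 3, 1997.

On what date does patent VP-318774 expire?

May 6, 2012

(a) grant + 14 years → 3 December 2011.
(b) filing + 18 years → 6 May 2012.
Later of the two: 6 May 2012.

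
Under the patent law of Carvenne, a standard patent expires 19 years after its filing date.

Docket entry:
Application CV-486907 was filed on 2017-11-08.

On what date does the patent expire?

November 8, 2036

Filing date + 19 years → 8 November 2036.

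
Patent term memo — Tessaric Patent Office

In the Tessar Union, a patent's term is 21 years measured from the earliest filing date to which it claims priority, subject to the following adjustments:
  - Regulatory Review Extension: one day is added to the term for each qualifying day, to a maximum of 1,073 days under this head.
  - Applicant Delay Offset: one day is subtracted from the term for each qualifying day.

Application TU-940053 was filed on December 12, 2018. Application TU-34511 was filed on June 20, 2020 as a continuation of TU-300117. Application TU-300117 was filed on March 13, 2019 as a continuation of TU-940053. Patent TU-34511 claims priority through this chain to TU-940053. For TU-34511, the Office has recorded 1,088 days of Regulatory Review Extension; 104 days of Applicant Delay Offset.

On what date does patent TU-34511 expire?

2042-08-07

Earliest priority filing: 12 December 2018.
Base term: 12 December 2018 + 21 years → 12 December 2039.
Regulatory Review Extension: 1088 days claimed exceeds the 1073-day cap, so +1073 days → 19 November 2042.
Applicant Delay Offset: −104 days → 7 August 2042.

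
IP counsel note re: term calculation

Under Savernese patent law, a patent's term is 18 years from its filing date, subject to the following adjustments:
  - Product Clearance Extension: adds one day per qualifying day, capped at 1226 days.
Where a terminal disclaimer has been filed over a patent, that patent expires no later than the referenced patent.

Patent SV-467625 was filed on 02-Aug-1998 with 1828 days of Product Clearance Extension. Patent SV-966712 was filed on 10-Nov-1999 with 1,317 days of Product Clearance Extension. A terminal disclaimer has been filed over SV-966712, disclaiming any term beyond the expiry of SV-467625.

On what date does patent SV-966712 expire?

December 11, 2019

Natural term of SV-966712:
  Base: filing + 18 years → 10 November 2017.
  Product Clearance Extension: 1317 days claimed exceeds the 1226-day cap, so +1226 days → 20 March 2021.
Expiry of referenced patent SV-467625:
  Base: filing + 18 years → 2 August 2016.
  Product Clearance Extension: 1828 days claimed exceeds the 1226-day cap, so +1226 days → 11 December 2019.
Terminal disclaimer: SV-966712 expires on the earlier of 20 March 2021 and 11 December 2019.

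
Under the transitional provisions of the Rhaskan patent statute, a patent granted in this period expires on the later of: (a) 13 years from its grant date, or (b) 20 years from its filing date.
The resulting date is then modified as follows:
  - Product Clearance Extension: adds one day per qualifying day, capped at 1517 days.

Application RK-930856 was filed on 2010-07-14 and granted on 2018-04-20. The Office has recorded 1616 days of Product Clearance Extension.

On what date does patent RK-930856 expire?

(a) grant + 13 years → 20 April 2031.
(b) filing + 20 years → 14 July 2030.
Later of the two: 20 April 2031.
Product Clearance Extension: 1616 days claimed exceeds the 1517-day cap, so +1517 days → 15 June 2035.

June 15, 2035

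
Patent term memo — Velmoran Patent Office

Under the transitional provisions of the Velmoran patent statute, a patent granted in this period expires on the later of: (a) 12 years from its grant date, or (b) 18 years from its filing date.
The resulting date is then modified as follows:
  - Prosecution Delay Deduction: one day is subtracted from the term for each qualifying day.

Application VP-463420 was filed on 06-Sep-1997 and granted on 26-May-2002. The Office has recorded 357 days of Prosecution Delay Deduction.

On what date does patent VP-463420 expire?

(a) grant + 12 years → 26 May 2014.
(b) filing + 18 years → 6 September 2015.
Later of the two: 6 September 2015.
Prosecution Delay Deduction: −357 days → 14 September 2014.

September 14, 2014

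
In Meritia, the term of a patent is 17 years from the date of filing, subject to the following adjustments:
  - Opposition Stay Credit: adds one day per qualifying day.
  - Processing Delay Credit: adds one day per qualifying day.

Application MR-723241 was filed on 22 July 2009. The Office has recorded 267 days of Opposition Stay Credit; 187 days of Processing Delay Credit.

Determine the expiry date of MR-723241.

October 19, 2027

Base term: filing date + 17 years → 22 July 2026.
Opposition Stay Credit: +267 days → 15 April 2027.
Processing Delay Credit: +187 days → 19 October 2027.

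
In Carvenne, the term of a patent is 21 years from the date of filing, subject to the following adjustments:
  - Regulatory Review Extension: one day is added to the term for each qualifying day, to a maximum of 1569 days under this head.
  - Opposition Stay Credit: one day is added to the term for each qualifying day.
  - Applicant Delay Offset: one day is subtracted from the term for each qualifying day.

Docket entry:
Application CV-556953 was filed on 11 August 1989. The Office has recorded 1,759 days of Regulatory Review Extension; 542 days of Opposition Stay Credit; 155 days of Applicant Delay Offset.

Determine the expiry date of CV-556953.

2015-12-19

Base term: filing date + 21 years → 11 August 2010.
Regulatory Review Extension: 1759 days claimed exceeds the 1569-day cap, so +1569 days → 27 November 2014.
Opposition Stay Credit: +542 days → 22 May 2016.
Applicant Delay Offset: −155 days → 19 December 2015.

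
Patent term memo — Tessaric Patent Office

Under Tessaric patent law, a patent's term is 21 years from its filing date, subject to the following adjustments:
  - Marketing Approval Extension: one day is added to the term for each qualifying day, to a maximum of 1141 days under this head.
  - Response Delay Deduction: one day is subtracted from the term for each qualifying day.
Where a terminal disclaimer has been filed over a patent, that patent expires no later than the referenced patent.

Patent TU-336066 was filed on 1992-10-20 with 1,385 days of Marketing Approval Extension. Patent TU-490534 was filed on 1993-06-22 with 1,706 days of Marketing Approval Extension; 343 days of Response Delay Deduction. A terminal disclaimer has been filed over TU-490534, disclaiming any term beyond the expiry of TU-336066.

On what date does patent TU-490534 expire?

2016-08-28

Natural term of TU-490534:
  Base: filing + 21 years → 22 June 2014.
  Marketing Approval Extension: 1706 days claimed exceeds the 1141-day cap, so +1141 days → 6 August 2017.
  Response Delay Deduction: −343 days → 28 August 2016.
Expiry of referenced patent TU-336066:
  Base: filing + 21 years → 20 October 2013.
  Marketing Approval Extension: 1385 days claimed exceeds the 1141-day cap, so +1141 days → 4 December 2016.
Terminal disclaimer: TU-490534 expires on the earlier of 28 August 2016 and 4 December 2016.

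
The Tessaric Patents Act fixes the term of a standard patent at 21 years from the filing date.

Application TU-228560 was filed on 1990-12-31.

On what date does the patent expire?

Filing date + 21 years → 31 December 2011.

2011-12-31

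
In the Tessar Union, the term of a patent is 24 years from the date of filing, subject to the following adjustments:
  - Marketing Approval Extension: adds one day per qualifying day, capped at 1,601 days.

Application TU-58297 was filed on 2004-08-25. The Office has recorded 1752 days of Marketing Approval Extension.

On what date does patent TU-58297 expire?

Base term: filing date + 24 years → 25 August 2028.
Marketing Approval Extension: 1752 days claimed exceeds the 1601-day cap, so +1601 days → 12 January 2033.

2033-01-12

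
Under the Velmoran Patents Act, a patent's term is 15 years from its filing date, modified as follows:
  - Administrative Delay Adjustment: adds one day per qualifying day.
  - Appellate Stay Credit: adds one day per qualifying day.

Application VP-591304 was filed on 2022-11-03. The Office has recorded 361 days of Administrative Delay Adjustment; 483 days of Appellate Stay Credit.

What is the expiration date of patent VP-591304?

2040-02-25

Base term: filing date + 15 years → 3 November 2037.
Administrative Delay Adjustment: +361 days → 30 October 2038.
Appellate Stay Credit: +483 days → 25 February 2040.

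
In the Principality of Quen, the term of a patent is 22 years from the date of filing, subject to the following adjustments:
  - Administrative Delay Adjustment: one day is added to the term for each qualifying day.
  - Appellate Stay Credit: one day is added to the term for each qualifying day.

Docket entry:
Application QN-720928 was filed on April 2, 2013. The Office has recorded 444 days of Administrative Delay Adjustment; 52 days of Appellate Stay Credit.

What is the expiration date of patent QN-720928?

Base term: filing date + 22 years → 2 April 2035.
Administrative Delay Adjustment: +444 days → 19 June 2036.
Appellate Stay Credit: +52 days → 10 August 2036.

August 10, 2036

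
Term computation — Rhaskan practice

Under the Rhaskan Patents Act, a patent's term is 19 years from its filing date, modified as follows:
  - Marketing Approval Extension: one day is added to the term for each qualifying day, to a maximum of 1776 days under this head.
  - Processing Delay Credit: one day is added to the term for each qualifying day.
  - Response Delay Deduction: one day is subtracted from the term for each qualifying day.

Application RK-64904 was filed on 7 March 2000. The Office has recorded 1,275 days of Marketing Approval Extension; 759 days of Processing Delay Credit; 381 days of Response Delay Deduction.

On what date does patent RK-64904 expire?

Base term: filing date + 19 years → 7 March 2019.
Marketing Approval Extension: 1275 days (within the 1776-day cap) → +1275 days → 2 September 2022.
Processing Delay Credit: +759 days → 30 September 2024.
Response Delay Deduction: −381 days → 15 September 2023.

2023-09-15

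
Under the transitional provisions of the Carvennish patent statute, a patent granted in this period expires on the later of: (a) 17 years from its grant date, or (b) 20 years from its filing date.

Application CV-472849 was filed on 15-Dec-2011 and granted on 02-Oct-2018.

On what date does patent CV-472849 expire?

(a) grant + 17 years → 2 October 2035.
(b) filing + 20 years → 15 December 2031.
Later of the two: 2 October 2035.

2035-10-02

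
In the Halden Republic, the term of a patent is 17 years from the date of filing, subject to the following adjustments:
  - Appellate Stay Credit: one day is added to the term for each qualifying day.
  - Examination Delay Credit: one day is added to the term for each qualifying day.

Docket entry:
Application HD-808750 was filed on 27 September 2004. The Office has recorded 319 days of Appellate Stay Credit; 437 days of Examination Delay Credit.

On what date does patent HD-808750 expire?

October 23, 2023

Base term: filing date + 17 years → 27 September 2021.
Appellate Stay Credit: +319 days → 12 August 2022.
Examination Delay Credit: +437 days → 23 October 2023.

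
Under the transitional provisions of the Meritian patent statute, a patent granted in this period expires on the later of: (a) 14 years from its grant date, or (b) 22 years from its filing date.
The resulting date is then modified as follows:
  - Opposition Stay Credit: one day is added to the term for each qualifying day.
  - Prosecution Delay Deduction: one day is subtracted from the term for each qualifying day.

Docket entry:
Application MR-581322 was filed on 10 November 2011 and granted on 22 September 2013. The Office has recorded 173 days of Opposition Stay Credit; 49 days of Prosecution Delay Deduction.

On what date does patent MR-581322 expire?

March 14, 2034

(a) grant + 14 years → 22 September 2027.
(b) filing + 22 years → 10 November 2033.
Later of the two: 10 November 2033.
Opposition Stay Credit: +173 days → 2 May 2034.
Prosecution Delay Deduction: −49 days → 14 March 2034.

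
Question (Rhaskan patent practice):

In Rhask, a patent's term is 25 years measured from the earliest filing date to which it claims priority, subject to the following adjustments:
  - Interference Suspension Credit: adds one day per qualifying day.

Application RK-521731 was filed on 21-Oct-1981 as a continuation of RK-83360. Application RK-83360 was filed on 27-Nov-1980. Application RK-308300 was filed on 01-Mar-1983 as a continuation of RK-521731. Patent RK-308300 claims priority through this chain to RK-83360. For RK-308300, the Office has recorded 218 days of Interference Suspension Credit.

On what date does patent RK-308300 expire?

Earliest priority filing: 27 November 1980.
Base term: 27 November 1980 + 25 years → 27 November 2005.
Interference Suspension Credit: +218 days → 3 July 2006.

2006-07-03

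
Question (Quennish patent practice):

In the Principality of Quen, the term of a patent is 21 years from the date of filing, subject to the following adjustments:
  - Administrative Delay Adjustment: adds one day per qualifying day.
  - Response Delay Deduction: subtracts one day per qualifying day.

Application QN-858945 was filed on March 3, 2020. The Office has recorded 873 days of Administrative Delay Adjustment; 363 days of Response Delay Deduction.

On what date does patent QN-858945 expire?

Base term: filing date + 21 years → 3 March 2041.
Administrative Delay Adjustment: +873 days → 24 July 2043.
Response Delay Deduction: −363 days → 26 July 2042.

2042-07-26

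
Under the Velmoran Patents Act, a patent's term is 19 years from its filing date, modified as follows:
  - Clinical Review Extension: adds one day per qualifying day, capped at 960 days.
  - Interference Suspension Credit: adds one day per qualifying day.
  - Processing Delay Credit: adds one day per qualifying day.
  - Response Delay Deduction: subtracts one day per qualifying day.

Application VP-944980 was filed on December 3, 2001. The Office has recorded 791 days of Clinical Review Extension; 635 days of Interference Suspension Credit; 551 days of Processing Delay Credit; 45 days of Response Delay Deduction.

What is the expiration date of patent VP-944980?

March 19, 2026

Base term: filing date + 19 years → 3 December 2020.
Clinical Review Extension: 791 days (within the 960-day cap) → +791 days → 2 February 2023.
Interference Suspension Credit: +635 days → 29 October 2024.
Processing Delay Credit: +551 days → 3 May 2026.
Response Delay Deduction: −45 days → 19 March 2026.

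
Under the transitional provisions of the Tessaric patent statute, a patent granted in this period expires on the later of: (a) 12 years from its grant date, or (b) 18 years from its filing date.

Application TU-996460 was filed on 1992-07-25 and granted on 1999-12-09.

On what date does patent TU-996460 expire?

December 9, 2011

(a) grant + 12 years → 9 December 2011.
(b) filing + 18 years → 25 July 2010.
Later of the two: 9 December 2011.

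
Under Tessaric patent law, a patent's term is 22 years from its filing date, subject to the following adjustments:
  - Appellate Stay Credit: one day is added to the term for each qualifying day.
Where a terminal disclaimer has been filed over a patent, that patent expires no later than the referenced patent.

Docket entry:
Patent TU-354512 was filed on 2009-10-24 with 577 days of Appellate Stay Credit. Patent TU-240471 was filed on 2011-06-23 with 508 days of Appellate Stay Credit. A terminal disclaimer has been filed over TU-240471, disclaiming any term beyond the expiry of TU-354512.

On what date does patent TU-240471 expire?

Natural term of TU-240471:
  Base: filing + 22 years → 23 June 2033.
  Appellate Stay Credit: +508 days → 13 November 2034.
Expiry of referenced patent TU-354512:
  Base: filing + 22 years → 24 October 2031.
  Appellate Stay Credit: +577 days → 23 May 2033.
Terminal disclaimer: TU-240471 expires on the earlier of 13 November 2034 and 23 May 2033.

May 23, 2033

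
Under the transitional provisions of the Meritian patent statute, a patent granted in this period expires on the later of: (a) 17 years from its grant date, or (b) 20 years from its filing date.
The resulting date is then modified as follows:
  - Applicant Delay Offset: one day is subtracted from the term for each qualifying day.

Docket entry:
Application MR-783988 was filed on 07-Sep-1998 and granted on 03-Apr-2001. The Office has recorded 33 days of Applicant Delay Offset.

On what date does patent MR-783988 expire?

(a) grant + 17 years → 3 April 2018.
(b) filing + 20 years → 7 September 2018.
Later of the two: 7 September 2018.
Applicant Delay Offset: −33 days → 5 August 2018.

August 5, 2018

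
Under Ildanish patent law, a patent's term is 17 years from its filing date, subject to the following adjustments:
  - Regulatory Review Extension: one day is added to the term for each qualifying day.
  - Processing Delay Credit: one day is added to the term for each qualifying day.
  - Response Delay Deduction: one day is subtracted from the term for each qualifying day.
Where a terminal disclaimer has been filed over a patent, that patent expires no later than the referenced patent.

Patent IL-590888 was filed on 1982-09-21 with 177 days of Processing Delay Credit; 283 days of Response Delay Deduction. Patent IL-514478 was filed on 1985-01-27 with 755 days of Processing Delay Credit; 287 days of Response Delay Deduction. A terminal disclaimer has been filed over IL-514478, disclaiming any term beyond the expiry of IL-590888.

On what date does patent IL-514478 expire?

1999-06-07

Natural term of IL-514478:
  Base: filing + 17 years → 27 January 2002.
  Processing Delay Credit: +755 days → 21 February 2004.
  Response Delay Deduction: −287 days → 10 May 2003.
Expiry of referenced patent IL-590888:
  Base: filing + 17 years → 21 September 1999.
  Processing Delay Credit: +177 days → 16 March 2000.
  Response Delay Deduction: −283 days → 7 June 1999.
Terminal disclaimer: IL-514478 expires on the earlier of 10 May 2003 and 7 June 1999.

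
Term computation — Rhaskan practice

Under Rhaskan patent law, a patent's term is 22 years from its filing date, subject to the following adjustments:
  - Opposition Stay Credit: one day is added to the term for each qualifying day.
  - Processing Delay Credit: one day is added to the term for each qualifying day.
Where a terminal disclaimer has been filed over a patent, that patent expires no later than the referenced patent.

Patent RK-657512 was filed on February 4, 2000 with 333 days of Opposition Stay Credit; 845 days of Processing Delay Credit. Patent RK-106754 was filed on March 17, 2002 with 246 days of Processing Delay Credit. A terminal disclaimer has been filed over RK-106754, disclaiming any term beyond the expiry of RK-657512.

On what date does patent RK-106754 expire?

November 18, 2024

Natural term of RK-106754:
  Base: filing + 22 years → 17 March 2024.
  Processing Delay Credit: +246 days → 18 November 2024.
Expiry of referenced patent RK-657512:
  Base: filing + 22 years → 4 February 2022.
  Opposition Stay Credit: +333 days → 3 January 2023.
  Processing Delay Credit: +845 days → 27 April 2025.
Terminal disclaimer: RK-106754 expires on the earlier of 18 November 2024 and 27 April 2025.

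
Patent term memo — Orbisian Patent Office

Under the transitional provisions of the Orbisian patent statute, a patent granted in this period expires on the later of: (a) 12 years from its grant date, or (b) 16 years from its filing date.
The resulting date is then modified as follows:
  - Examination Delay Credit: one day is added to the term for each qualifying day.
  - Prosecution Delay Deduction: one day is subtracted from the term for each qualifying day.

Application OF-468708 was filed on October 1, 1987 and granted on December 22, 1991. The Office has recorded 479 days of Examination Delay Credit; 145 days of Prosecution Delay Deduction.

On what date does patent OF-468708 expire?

2004-11-20

(a) grant + 12 years → 22 December 2003.
(b) filing + 16 years → 1 October 2003.
Later of the two: 22 December 2003.
Examination Delay Credit: +479 days → 14 April 2005.
Prosecution Delay Deduction: −145 days → 20 November 2004.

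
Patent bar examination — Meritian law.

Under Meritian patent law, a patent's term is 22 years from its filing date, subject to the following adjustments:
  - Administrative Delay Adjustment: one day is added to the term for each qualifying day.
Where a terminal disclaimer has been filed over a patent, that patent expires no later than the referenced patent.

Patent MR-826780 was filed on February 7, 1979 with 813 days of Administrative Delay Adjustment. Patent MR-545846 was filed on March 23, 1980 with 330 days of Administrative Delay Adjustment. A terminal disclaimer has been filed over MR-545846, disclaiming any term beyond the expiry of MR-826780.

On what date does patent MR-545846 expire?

2003-02-16

Natural term of MR-545846:
  Base: filing + 22 years → 23 March 2002.
  Administrative Delay Adjustment: +330 days → 16 February 2003.
Expiry of referenced patent MR-826780:
  Base: filing + 22 years → 7 February 2001.
  Administrative Delay Adjustment: +813 days → 1 May 2003.
Terminal disclaimer: MR-545846 expires on the earlier of 16 February 2003 and 1 May 2003.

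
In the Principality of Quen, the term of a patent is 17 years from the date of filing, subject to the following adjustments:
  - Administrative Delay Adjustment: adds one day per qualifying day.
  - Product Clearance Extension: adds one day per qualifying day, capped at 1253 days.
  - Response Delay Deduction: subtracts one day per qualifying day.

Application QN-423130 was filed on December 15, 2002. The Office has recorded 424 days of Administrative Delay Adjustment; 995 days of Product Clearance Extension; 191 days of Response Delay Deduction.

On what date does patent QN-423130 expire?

2023-04-26

Base term: filing date + 17 years → 15 December 2019.
Administrative Delay Adjustment: +424 days → 11 February 2021.
Product Clearance Extension: 995 days (within the 1253-day cap) → +995 days → 3 November 2023.
Response Delay Deduction: −191 days → 26 April 2023.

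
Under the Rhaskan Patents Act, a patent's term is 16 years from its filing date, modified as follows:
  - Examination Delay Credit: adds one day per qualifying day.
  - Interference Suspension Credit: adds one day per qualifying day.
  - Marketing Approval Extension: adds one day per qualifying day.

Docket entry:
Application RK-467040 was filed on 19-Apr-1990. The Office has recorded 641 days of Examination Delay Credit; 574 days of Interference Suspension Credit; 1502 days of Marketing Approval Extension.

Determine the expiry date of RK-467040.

Base term: filing date + 16 years → 19 April 2006.
Examination Delay Credit: +641 days → 20 January 2008.
Interference Suspension Credit: +574 days → 16 August 2009.
Marketing Approval Extension: +1502 days → 26 September 2013.

2013-09-26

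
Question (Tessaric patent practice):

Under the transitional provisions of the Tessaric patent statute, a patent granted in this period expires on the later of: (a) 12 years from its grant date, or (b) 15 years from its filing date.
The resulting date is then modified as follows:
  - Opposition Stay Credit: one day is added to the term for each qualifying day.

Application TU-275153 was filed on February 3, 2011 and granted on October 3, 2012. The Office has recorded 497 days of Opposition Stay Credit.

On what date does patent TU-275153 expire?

June 15, 2027

(a) grant + 12 years → 3 October 2024.
(b) filing + 15 years → 3 February 2026.
Later of the two: 3 February 2026.
Opposition Stay Credit: +497 days → 15 June 2027.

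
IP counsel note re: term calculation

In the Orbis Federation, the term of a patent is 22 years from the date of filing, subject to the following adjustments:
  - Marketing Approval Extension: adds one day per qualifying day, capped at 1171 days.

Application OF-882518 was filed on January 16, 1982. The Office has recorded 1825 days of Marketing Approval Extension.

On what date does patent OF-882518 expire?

2007-04-01

Base term: filing date + 22 years → 16 January 2004.
Marketing Approval Extension: 1825 days claimed exceeds the 1171-day cap, so +1171 days → 1 April 2007.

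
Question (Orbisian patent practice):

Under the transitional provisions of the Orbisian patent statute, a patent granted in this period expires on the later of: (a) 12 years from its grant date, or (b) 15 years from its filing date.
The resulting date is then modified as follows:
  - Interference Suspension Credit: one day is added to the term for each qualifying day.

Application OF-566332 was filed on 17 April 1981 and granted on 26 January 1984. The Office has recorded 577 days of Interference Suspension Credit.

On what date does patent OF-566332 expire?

1997-11-15

(a) grant + 12 years → 26 January 1996.
(b) filing + 15 years → 17 April 1996.
Later of the two: 17 April 1996.
Interference Suspension Credit: +577 days → 15 November 1997.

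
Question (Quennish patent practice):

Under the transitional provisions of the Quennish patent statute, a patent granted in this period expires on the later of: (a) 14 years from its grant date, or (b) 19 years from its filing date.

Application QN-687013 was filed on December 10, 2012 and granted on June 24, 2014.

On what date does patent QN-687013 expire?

(a) grant + 14 years → 24 June 2028.
(b) filing + 19 years → 10 December 2031.
Later of the two: 10 December 2031.

December 10, 2031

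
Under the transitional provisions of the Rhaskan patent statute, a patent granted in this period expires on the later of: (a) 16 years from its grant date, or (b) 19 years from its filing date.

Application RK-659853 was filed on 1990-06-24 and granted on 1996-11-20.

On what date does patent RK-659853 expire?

(a) grant + 16 years → 20 November 2012.
(b) filing + 19 years → 24 June 2009.
Later of the two: 20 November 2012.

November 20, 2012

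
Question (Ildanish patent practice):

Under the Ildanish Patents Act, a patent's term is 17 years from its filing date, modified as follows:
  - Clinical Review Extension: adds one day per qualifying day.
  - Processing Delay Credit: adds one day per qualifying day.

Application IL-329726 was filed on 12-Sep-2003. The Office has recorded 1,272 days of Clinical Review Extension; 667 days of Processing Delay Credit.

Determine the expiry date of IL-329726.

2026-01-03

Base term: filing date + 17 years → 12 September 2020.
Clinical Review Extension: +1272 days → 7 March 2024.
Processing Delay Credit: +667 days → 3 January 2026.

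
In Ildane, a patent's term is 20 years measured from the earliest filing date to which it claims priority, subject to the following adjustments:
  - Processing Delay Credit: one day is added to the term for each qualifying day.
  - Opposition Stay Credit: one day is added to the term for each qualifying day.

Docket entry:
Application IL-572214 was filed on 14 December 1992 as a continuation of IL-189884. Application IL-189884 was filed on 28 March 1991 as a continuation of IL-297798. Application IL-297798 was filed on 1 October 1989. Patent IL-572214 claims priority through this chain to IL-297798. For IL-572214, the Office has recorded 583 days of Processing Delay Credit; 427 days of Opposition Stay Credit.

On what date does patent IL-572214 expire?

Earliest priority filing: 1 October 1989.
Base term: 1 October 1989 + 20 years → 1 October 2009.
Processing Delay Credit: +583 days → 7 May 2011.
Opposition Stay Credit: +427 days → 7 July 2012.

July 7, 2012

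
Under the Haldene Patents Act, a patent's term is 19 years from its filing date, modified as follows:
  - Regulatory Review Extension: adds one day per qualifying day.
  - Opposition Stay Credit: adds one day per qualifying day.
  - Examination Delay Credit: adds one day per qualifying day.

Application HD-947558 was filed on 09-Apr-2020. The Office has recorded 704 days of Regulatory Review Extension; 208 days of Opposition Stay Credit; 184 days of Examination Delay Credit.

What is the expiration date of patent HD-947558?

April 9, 2042

Base term: filing date + 19 years → 9 April 2039.
Regulatory Review Extension: +704 days → 13 March 2041.
Opposition Stay Credit: +208 days → 7 October 2041.
Examination Delay Credit: +184 days → 9 April 2042.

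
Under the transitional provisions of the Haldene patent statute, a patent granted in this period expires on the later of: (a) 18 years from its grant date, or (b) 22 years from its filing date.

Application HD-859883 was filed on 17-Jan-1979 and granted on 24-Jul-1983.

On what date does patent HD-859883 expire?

(a) grant + 18 years → 24 July 2001.
(b) filing + 22 years → 17 January 2001.
Later of the two: 24 July 2001.

July 24, 2001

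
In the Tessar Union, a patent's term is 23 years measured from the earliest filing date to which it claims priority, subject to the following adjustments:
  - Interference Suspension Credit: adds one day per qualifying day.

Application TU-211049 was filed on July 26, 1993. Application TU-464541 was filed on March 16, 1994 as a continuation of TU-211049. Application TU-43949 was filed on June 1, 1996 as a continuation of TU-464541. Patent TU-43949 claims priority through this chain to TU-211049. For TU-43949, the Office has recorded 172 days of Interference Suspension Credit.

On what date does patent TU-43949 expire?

2017-01-14

Earliest priority filing: 26 July 1993.
Base term: 26 July 1993 + 23 years → 26 July 2016.
Interference Suspension Credit: +172 days → 14 January 2017.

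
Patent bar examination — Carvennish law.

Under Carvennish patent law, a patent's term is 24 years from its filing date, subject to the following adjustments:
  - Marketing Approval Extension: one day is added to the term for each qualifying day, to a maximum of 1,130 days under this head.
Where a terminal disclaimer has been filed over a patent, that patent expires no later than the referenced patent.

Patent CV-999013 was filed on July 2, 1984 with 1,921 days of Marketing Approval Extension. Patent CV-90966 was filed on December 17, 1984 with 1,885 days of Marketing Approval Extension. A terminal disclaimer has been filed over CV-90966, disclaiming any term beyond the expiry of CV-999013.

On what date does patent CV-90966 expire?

August 6, 2011

Natural term of CV-90966:
  Base: filing + 24 years → 17 December 2008.
  Marketing Approval Extension: 1885 days claimed exceeds the 1130-day cap, so +1130 days → 21 January 2012.
Expiry of referenced patent CV-999013:
  Base: filing + 24 years → 2 July 2008.
  Marketing Approval Extension: 1921 days claimed exceeds the 1130-day cap, so +1130 days → 6 August 2011.
Terminal disclaimer: CV-90966 expires on the earlier of 21 January 2012 and 6 August 2011.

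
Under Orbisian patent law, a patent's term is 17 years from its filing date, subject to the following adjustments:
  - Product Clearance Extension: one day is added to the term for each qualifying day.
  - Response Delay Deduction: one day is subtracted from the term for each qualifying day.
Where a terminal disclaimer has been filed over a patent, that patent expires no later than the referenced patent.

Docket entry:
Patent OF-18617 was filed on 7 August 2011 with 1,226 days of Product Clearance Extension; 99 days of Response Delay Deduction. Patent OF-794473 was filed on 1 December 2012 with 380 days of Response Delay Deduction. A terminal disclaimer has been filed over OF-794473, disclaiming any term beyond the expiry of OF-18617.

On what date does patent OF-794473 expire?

Natural term of OF-794473:
  Base: filing + 17 years → 1 December 2029.
  Response Delay Deduction: −380 days → 16 November 2028.
Expiry of referenced patent OF-18617:
  Base: filing + 17 years → 7 August 2028.
  Product Clearance Extension: +1226 days → 16 December 2031.
  Response Delay Deduction: −99 days → 8 September 2031.
Terminal disclaimer: OF-794473 expires on the earlier of 16 November 2028 and 8 September 2031.

November 16, 2028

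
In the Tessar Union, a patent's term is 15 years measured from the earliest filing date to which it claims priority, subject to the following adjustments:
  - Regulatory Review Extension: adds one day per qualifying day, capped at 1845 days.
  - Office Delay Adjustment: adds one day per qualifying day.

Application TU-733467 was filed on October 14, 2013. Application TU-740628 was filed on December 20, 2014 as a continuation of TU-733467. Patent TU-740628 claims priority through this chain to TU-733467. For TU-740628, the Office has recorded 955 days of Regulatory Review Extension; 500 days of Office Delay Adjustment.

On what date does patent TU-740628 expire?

Earliest priority filing: 14 October 2013.
Base term: 14 October 2013 + 15 years → 14 October 2028.
Regulatory Review Extension: 955 days (within the 1845-day cap) → +955 days → 27 May 2031.
Office Delay Adjustment: +500 days → 8 October 2032.

2032-10-08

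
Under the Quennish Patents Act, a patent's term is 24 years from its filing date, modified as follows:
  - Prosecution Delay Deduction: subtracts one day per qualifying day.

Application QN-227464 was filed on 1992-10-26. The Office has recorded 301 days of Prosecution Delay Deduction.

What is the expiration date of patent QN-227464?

December 30, 2015

Base term: filing date + 24 years → 26 October 2016.
Prosecution Delay Deduction: −301 days → 30 December 2015.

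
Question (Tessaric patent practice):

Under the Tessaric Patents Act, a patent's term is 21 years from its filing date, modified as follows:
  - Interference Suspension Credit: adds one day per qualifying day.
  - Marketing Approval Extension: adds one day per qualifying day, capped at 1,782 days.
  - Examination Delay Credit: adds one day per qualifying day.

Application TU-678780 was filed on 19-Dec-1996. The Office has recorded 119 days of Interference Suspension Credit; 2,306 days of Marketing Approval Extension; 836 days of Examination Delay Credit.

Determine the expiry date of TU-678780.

Base term: filing date + 21 years → 19 December 2017.
Interference Suspension Credit: +119 days → 17 April 2018.
Marketing Approval Extension: 2306 days claimed exceeds the 1782-day cap, so +1782 days → 4 March 2023.
Examination Delay Credit: +836 days → 17 June 2025.

June 17, 2025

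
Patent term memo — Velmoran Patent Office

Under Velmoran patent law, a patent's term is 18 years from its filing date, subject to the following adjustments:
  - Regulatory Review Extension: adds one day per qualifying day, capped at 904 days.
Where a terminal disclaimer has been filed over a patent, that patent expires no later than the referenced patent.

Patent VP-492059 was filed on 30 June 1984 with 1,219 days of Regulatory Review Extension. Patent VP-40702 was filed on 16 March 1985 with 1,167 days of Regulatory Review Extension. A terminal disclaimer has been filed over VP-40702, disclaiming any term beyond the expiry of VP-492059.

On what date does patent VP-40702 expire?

Natural term of VP-40702:
  Base: filing + 18 years → 16 March 2003.
  Regulatory Review Extension: 1167 days claimed exceeds the 904-day cap, so +904 days → 5 September 2005.
Expiry of referenced patent VP-492059:
  Base: filing + 18 years → 30 June 2002.
  Regulatory Review Extension: 1219 days claimed exceeds the 904-day cap, so +904 days → 20 December 2004.
Terminal disclaimer: VP-40702 expires on the earlier of 5 September 2005 and 20 December 2004.

December 20, 2004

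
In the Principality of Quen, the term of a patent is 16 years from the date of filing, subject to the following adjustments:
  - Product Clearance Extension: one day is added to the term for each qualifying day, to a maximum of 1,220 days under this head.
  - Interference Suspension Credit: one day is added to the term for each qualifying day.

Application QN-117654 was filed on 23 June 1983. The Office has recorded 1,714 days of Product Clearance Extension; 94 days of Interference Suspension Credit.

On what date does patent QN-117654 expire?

Base term: filing date + 16 years → 23 June 1999.
Product Clearance Extension: 1714 days claimed exceeds the 1220-day cap, so +1220 days → 25 October 2002.
Interference Suspension Credit: +94 days → 27 January 2003.

January 27, 2003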